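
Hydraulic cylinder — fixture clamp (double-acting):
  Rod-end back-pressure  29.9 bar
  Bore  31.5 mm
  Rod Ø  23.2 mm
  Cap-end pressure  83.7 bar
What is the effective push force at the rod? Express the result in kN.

F ≈ 5.46 kN

Cap-side area A_cap = π/4 × (31.5 mm)² = 779.3 mm^2
Rod-side annular area A_ann = π/4 × (31.5² − 23.2²) = 356.6 mm^2
Net thrust = P_cap·A_cap − P_rod·A_ann = 6.523 kN − 1.066 kN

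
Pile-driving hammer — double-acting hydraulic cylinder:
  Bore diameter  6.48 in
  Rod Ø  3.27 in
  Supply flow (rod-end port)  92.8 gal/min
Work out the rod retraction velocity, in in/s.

v ≈ 14.5 in/s

Rod-side annular area A_ann = π/4 × (6.48² − 3.27²) = 24.58 in^2
Flow into the rod-end port fills the annular volume.
v = Q / A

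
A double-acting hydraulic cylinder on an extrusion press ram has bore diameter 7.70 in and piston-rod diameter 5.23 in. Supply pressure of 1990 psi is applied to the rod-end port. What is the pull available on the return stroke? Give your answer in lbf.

Rod-side annular area A_ann = π/4 × (7.70² − 5.23²) = 25.08 in^2
On retraction the pressure acts on the annular area (bore minus rod).
F = P × A_ann

F ≈ 49900 lbf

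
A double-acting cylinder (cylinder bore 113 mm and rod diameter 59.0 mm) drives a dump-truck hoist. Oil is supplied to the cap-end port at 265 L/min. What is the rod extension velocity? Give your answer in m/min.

Cap-side area A_cap = π/4 × (113 mm)² = 10030 mm^2
v = Q / A

v ≈ 26.4 m/min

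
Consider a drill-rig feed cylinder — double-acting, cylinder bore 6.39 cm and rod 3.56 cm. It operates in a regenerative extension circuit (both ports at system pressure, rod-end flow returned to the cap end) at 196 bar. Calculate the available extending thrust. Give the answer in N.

F ≈ 19500 N

With equal pressure on both faces, forces on the annular region cancel; the net push is pressure × rod cross-section.
Rod cross-section A_rod = π/4 × (3.56 cm)² = 9.954 cm^2
F = P × A_rod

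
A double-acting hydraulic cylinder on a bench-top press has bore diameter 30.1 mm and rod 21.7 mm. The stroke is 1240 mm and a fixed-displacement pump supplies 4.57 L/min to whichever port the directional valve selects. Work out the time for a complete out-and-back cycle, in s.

Cap-side area A_cap = π/4 × (30.1 mm)² = 711.6 mm^2
Rod-side annular area A_ann = π/4 × (30.1² − 21.7²) = 341.7 mm^2
t_ext = A_cap·L/Q = 11.58 s
t_ret = A_ann·L/Q = 5.564 s
t_cycle = t_ext + t_ret

t ≈ 17.1 s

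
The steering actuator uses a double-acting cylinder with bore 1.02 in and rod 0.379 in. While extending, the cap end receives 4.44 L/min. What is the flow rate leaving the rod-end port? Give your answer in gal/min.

Cap-side area A_cap = π/4 × (1.02 in)² = 0.8171 in^2
Rod-side annular area A_ann = π/4 × (1.02² − 0.379²) = 0.7043 in^2
Piston speed v = Q_in/A_cap; rod-end outflow Q_out = v × A_ann = Q_in × A_ann/A_cap.

Q_out ≈ 1.01 gal/min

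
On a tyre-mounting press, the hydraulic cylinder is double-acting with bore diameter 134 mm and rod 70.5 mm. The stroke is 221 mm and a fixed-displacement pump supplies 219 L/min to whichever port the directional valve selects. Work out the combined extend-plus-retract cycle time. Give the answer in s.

t ≈ 1.47 s

Cap-side area A_cap = π/4 × (134 mm)² = 14100 mm^2
Rod-side annular area A_ann = π/4 × (134² − 70.5²) = 10200 mm^2
t_ext = A_cap·L/Q = 0.8539 s
t_ret = A_ann·L/Q = 0.6175 s
t_cycle = t_ext + t_ret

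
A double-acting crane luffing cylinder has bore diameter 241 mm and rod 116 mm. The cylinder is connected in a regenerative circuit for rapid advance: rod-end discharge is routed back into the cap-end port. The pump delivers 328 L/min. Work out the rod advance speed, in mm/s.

In regeneration the rod-end outflow joins the pump flow into the cap end, so the net volume the pump must supply per unit advance equals the rod cross-section area.
Rod cross-section A_rod = π/4 × (116 mm)² = 10570 mm^2
v = Q_pump / A_rod

v ≈ 517 mm/s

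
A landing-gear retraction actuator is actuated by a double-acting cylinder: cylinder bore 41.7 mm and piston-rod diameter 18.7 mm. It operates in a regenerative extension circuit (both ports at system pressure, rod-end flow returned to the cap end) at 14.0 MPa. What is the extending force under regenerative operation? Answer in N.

With equal pressure on both faces, forces on the annular region cancel; the net push is pressure × rod cross-section.
Rod cross-section A_rod = π/4 × (18.7 mm)² = 274.6 mm^2
F = P × A_rod

F ≈ 3850 N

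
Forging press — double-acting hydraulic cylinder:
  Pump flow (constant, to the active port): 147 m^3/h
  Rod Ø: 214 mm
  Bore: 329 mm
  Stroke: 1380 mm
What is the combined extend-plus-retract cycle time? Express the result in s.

t ≈ 4.53 s

Cap-side area A_cap = π/4 × (329 mm)² = 85010 mm^2
Rod-side annular area A_ann = π/4 × (329² − 214²) = 49040 mm^2
t_ext = A_cap·L/Q = 2.873 s
t_ret = A_ann·L/Q = 1.657 s
t_cycle = t_ext + t_ret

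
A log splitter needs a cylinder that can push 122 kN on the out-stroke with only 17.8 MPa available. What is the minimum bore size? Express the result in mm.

Extension force acts on the full piston face: F = P × (π/4)D².
D = √(4F / (πP)) = √(4 × 122 kN / (π × 17.8 MPa))

D ≈ 93.4 mm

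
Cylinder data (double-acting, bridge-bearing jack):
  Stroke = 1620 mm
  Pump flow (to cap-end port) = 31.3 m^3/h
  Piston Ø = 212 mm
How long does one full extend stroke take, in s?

t ≈ 6.58 s

Cap-side area A_cap = π/4 × (212 mm)² = 35300 mm^2
Swept volume V = A × L; t = V / Q = A·L / Q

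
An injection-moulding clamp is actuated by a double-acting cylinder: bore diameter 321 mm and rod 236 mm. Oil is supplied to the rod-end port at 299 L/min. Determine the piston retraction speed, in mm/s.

v ≈ 134 mm/s

Rod-side annular area A_ann = π/4 × (321² − 236²) = 37180 mm^2
Flow into the rod-end port fills the annular volume.
v = Q / A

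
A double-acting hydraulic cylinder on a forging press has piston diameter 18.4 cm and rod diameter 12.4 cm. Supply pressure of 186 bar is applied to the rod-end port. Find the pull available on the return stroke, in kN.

Rod-side annular area A_ann = π/4 × (18.4² − 12.4²) = 145.1 cm^2
On retraction the pressure acts on the annular area (bore minus rod).
F = P × A_ann

F ≈ 270 kN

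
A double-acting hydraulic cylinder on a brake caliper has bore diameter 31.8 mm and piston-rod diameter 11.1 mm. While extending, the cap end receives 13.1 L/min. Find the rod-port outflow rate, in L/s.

Q_out ≈ 0.192 L/s

Cap-side area A_cap = π/4 × (31.8 mm)² = 794.2 mm^2
Rod-side annular area A_ann = π/4 × (31.8² − 11.1²) = 697.5 mm^2
Piston speed v = Q_in/A_cap; rod-end outflow Q_out = v × A_ann = Q_in × A_ann/A_cap.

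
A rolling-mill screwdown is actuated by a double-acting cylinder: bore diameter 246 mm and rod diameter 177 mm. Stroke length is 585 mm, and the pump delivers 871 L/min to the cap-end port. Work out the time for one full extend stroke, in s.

Cap-side area A_cap = π/4 × (246 mm)² = 47530 mm^2
Swept volume V = A × L; t = V / Q = A·L / Q

t ≈ 1.92 s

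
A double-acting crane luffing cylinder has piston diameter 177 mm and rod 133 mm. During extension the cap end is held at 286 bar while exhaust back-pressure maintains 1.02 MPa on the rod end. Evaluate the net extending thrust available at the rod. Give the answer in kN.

Cap-side area A_cap = π/4 × (177 mm)² = 24610 mm^2
Rod-side annular area A_ann = π/4 × (177² − 133²) = 10710 mm^2
Net thrust = P_cap·A_cap − P_rod·A_ann = 703.7 kN − 10.93 kN

F ≈ 693 kN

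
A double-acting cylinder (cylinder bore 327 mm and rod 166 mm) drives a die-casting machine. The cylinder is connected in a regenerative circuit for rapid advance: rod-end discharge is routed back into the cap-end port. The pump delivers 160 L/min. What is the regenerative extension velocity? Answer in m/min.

In regeneration the rod-end outflow joins the pump flow into the cap end, so the net volume the pump must supply per unit advance equals the rod cross-section area.
Rod cross-section A_rod = π/4 × (166 mm)² = 21640 mm^2
v = Q_pump / A_rod

v ≈ 7.39 m/min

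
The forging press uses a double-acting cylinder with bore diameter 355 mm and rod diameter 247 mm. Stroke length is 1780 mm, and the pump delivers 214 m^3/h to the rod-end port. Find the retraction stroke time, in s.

t ≈ 1.53 s

Rod-side annular area A_ann = π/4 × (355² − 247²) = 51060 mm^2
Swept volume V = A × L; t = V / Q = A·L / Q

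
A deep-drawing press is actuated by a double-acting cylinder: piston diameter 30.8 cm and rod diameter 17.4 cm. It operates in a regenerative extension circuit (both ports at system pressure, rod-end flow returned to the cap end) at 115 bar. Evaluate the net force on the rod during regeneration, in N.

F ≈ 2.73e5 N

With equal pressure on both faces, forces on the annular region cancel; the net push is pressure × rod cross-section.
Rod cross-section A_rod = π/4 × (17.4 cm)² = 237.8 cm^2
F = P × A_rod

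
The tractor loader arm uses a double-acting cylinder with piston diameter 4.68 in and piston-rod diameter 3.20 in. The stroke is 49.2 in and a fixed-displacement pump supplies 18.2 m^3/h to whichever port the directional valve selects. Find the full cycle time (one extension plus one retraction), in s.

t ≈ 4.20 s

Cap-side area A_cap = π/4 × (4.68 in)² = 17.20 in^2
Rod-side annular area A_ann = π/4 × (4.68² − 3.20²) = 9.160 in^2
t_ext = A_cap·L/Q = 2.743 s
t_ret = A_ann·L/Q = 1.461 s
t_cycle = t_ext + t_ret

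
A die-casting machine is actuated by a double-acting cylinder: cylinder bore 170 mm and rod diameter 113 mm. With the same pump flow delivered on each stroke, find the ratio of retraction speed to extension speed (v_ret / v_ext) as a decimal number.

Cap-side area A_cap = π/4 × (170 mm)² = 22700 mm^2
Rod-side annular area A_ann = π/4 × (170² − 113²) = 12670 mm^2
For equal Q, v ∝ 1/A, so v_ret/v_ext = A_cap/A_ann.

v_ret/v_ext ≈ 1.79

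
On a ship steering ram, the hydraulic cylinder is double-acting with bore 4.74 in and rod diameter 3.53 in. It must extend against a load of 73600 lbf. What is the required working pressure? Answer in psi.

Cap-side area A_cap = π/4 × (4.74 in)² = 17.65 in^2
P = F / A = 73600 lbf / A

P ≈ 4170 psi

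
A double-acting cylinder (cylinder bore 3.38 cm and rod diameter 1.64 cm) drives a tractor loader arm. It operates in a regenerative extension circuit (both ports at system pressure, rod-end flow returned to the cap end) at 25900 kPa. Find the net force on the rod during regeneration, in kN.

F ≈ 5.47 kN

With equal pressure on both faces, forces on the annular region cancel; the net push is pressure × rod cross-section.
Rod cross-section A_rod = π/4 × (1.64 cm)² = 2.112 cm^2
F = P × A_rod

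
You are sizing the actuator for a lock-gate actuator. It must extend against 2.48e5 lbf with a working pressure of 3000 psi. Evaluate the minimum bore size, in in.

D ≈ 10.3 in

Extension force acts on the full piston face: F = P × (π/4)D².
D = √(4F / (πP)) = √(4 × 2.48e5 lbf / (π × 3000 psi))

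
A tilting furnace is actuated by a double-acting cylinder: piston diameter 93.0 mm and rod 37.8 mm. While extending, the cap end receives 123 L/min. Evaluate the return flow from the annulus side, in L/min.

Cap-side area A_cap = π/4 × (93.0 mm)² = 6793 mm^2
Rod-side annular area A_ann = π/4 × (93.0² − 37.8²) = 5671 mm^2
Piston speed v = Q_in/A_cap; rod-end outflow Q_out = v × A_ann = Q_in × A_ann/A_cap.

Q_out ≈ 103 L/min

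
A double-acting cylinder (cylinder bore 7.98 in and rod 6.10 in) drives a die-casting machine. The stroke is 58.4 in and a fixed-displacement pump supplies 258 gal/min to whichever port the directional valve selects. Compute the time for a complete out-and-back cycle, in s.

Cap-side area A_cap = π/4 × (7.98 in)² = 50.01 in^2
Rod-side annular area A_ann = π/4 × (7.98² − 6.10²) = 20.79 in^2
t_ext = A_cap·L/Q = 2.941 s
t_ret = A_ann·L/Q = 1.222 s
t_cycle = t_ext + t_ret

t ≈ 4.16 s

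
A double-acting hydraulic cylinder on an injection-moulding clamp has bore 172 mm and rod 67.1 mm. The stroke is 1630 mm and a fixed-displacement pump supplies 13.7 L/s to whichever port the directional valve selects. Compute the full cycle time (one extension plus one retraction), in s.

t ≈ 5.11 s

Cap-side area A_cap = π/4 × (172 mm)² = 23240 mm^2
Rod-side annular area A_ann = π/4 × (172² − 67.1²) = 19700 mm^2
t_ext = A_cap·L/Q = 2.764 s
t_ret = A_ann·L/Q = 2.344 s
t_cycle = t_ext + t_ret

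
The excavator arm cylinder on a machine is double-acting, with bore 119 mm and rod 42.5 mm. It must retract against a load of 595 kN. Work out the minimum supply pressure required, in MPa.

Rod-side annular area A_ann = π/4 × (119² − 42.5²) = 9703 mm^2
Retraction: pressure acts on the annular area.
P = F / A = 595 kN / A

P ≈ 61.3 MPa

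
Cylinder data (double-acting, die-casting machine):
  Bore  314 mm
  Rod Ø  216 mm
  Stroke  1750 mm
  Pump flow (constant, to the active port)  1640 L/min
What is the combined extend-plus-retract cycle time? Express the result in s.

t ≈ 7.57 s

Cap-side area A_cap = π/4 × (314 mm)² = 77440 mm^2
Rod-side annular area A_ann = π/4 × (314² − 216²) = 40790 mm^2
t_ext = A_cap·L/Q = 4.958 s
t_ret = A_ann·L/Q = 2.612 s
t_cycle = t_ext + t_ret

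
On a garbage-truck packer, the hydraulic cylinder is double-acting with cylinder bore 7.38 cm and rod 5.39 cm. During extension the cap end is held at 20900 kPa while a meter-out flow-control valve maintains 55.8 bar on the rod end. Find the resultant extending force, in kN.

Cap-side area A_cap = π/4 × (7.38 cm)² = 42.78 cm^2
Rod-side annular area A_ann = π/4 × (7.38² − 5.39²) = 19.96 cm^2
Net thrust = P_cap·A_cap − P_rod·A_ann = 89.40 kN − 11.14 kN

F ≈ 78.3 kN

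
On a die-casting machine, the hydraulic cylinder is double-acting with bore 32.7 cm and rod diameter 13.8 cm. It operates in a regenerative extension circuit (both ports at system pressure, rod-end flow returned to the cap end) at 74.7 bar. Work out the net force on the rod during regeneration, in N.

With equal pressure on both faces, forces on the annular region cancel; the net push is pressure × rod cross-section.
Rod cross-section A_rod = π/4 × (13.8 cm)² = 149.6 cm^2
F = P × A_rod

F ≈ 1.12e5 N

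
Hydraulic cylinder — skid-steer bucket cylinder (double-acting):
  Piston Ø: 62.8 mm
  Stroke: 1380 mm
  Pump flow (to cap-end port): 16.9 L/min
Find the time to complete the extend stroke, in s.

t ≈ 15.2 s

Cap-side area A_cap = π/4 × (62.8 mm)² = 3097 mm^2
Swept volume V = A × L; t = V / Q = A·L / Q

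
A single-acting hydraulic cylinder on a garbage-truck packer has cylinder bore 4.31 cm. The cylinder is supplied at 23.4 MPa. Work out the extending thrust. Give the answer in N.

Cap-side area A_cap = π/4 × (4.31 cm)² = 14.59 cm^2
F = P × A_cap = 23.4 MPa × A_cap

F ≈ 34100 N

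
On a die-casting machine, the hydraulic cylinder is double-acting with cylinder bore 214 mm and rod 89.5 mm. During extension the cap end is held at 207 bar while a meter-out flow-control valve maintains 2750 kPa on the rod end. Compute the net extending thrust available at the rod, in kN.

F ≈ 663 kN

Cap-side area A_cap = π/4 × (214 mm)² = 35970 mm^2
Rod-side annular area A_ann = π/4 × (214² − 89.5²) = 29680 mm^2
Net thrust = P_cap·A_cap − P_rod·A_ann = 744.5 kN − 81.61 kN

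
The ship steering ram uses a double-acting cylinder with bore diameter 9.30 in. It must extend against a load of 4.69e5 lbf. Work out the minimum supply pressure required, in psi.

Cap-side area A_cap = π/4 × (9.30 in)² = 67.93 in^2
P = F / A = 4.69e5 lbf / A

P ≈ 6900 psi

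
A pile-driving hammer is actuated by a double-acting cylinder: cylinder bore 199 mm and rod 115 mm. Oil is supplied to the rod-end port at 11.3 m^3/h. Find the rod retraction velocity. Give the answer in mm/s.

v ≈ 152 mm/s

Rod-side annular area A_ann = π/4 × (199² − 115²) = 20720 mm^2
Flow into the rod-end port fills the annular volume.
v = Q / A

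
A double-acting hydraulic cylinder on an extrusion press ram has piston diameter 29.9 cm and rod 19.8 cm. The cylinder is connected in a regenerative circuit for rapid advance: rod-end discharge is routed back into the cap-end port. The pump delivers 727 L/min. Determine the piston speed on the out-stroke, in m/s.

v ≈ 0.394 m/s

In regeneration the rod-end outflow joins the pump flow into the cap end, so the net volume the pump must supply per unit advance equals the rod cross-section area.
Rod cross-section A_rod = π/4 × (19.8 cm)² = 307.9 cm^2
v = Q_pump / A_rod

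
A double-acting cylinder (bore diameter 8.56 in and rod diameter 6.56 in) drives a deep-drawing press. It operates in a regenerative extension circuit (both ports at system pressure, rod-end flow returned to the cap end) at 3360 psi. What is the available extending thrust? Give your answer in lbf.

F ≈ 1.14e5 lbf

With equal pressure on both faces, forces on the annular region cancel; the net push is pressure × rod cross-section.
Rod cross-section A_rod = π/4 × (6.56 in)² = 33.80 in^2
F = P × A_rod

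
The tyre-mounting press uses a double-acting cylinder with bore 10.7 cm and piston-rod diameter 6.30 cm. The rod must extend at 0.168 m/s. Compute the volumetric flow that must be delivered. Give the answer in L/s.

Cap-side area A_cap = π/4 × (10.7 cm)² = 89.92 cm^2
Q = A × v

Q ≈ 1.51 L/s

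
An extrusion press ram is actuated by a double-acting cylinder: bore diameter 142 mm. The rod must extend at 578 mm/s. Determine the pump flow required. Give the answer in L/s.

Q ≈ 9.15 L/s

Cap-side area A_cap = π/4 × (142 mm)² = 15840 mm^2
Q = A × v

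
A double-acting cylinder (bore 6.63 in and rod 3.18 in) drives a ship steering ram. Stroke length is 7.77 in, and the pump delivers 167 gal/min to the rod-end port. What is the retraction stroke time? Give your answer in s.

t ≈ 0.321 s

Rod-side annular area A_ann = π/4 × (6.63² − 3.18²) = 26.58 in^2
Swept volume V = A × L; t = V / Q = A·L / Q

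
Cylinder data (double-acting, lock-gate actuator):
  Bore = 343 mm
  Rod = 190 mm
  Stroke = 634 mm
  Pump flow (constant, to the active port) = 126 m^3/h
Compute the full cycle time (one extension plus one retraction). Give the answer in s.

t ≈ 2.83 s

Cap-side area A_cap = π/4 × (343 mm)² = 92400 mm^2
Rod-side annular area A_ann = π/4 × (343² − 190²) = 64050 mm^2
t_ext = A_cap·L/Q = 1.674 s
t_ret = A_ann·L/Q = 1.160 s
t_cycle = t_ext + t_ret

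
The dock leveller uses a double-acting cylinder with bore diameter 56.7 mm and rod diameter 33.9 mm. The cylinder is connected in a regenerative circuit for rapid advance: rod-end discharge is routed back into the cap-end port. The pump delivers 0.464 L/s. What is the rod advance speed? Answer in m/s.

v ≈ 0.514 m/s

In regeneration the rod-end outflow joins the pump flow into the cap end, so the net volume the pump must supply per unit advance equals the rod cross-section area.
Rod cross-section A_rod = π/4 × (33.9 mm)² = 902.6 mm^2
v = Q_pump / A_rod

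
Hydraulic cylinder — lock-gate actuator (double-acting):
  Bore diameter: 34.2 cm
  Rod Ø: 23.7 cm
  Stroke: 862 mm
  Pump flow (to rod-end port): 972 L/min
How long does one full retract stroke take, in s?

Rod-side annular area A_ann = π/4 × (34.2² − 23.7²) = 477.5 cm^2
Swept volume V = A × L; t = V / Q = A·L / Q

t ≈ 2.54 s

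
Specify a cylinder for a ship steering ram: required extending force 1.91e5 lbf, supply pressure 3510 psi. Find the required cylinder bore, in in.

Extension force acts on the full piston face: F = P × (π/4)D².
D = √(4F / (πP)) = √(4 × 1.91e5 lbf / (π × 3510 psi))

D ≈ 8.32 in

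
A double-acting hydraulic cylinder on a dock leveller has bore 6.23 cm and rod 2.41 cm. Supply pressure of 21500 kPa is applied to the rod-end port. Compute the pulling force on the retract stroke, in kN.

Rod-side annular area A_ann = π/4 × (6.23² − 2.41²) = 25.92 cm^2
On retraction the pressure acts on the annular area (bore minus rod).
F = P × A_ann

F ≈ 55.7 kN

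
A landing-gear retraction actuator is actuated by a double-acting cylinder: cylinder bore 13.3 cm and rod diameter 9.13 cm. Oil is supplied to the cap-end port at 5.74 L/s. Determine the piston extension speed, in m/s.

Cap-side area A_cap = π/4 × (13.3 cm)² = 138.9 cm^2
v = Q / A

v ≈ 0.413 m/s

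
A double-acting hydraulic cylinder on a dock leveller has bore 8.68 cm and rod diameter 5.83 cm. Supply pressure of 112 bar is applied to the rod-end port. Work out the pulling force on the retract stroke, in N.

Rod-side annular area A_ann = π/4 × (8.68² − 5.83²) = 32.48 cm^2
On retraction the pressure acts on the annular area (bore minus rod).
F = P × A_ann

F ≈ 36400 N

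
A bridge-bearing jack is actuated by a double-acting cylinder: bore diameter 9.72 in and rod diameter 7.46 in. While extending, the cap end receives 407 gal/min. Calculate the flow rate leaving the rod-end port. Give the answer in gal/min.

Cap-side area A_cap = π/4 × (9.72 in)² = 74.20 in^2
Rod-side annular area A_ann = π/4 × (9.72² − 7.46²) = 30.49 in^2
Piston speed v = Q_in/A_cap; rod-end outflow Q_out = v × A_ann = Q_in × A_ann/A_cap.

Q_out ≈ 167 gal/min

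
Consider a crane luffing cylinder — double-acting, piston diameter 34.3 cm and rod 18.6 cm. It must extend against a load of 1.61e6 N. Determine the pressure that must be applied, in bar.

Cap-side area A_cap = π/4 × (34.3 cm)² = 924.0 cm^2
P = F / A = 1.61e6 N / A

P ≈ 174 bar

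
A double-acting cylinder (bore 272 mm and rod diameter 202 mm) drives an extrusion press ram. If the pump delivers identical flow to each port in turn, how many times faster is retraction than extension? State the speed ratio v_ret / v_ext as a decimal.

Cap-side area A_cap = π/4 × (272 mm)² = 58110 mm^2
Rod-side annular area A_ann = π/4 × (272² − 202²) = 26060 mm^2
For equal Q, v ∝ 1/A, so v_ret/v_ext = A_cap/A_ann.

v_ret/v_ext ≈ 2.23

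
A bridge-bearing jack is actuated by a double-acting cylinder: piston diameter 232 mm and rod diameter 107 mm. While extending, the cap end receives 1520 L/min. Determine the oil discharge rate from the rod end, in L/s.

Cap-side area A_cap = π/4 × (232 mm)² = 42270 mm^2
Rod-side annular area A_ann = π/4 × (232² − 107²) = 33280 mm^2
Piston speed v = Q_in/A_cap; rod-end outflow Q_out = v × A_ann = Q_in × A_ann/A_cap.

Q_out ≈ 19.9 L/s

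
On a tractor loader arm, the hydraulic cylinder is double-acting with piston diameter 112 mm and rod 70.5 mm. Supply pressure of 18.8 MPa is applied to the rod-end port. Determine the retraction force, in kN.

Rod-side annular area A_ann = π/4 × (112² − 70.5²) = 5948 mm^2
On retraction the pressure acts on the annular area (bore minus rod).
F = P × A_ann

F ≈ 112 kN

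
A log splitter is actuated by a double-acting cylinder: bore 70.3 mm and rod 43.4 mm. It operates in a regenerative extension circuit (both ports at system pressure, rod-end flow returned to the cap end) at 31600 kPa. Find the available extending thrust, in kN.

F ≈ 46.7 kN

With equal pressure on both faces, forces on the annular region cancel; the net push is pressure × rod cross-section.
Rod cross-section A_rod = π/4 × (43.4 mm)² = 1479 mm^2
F = P × A_rod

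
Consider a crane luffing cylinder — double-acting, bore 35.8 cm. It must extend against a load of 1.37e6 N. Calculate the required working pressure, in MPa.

P ≈ 13.6 MPa

Cap-side area A_cap = π/4 × (35.8 cm)² = 1007 cm^2
P = F / A = 1.37e6 N / A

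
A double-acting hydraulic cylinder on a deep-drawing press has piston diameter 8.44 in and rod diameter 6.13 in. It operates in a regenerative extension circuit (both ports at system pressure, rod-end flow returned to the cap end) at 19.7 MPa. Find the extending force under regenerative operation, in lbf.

F ≈ 84300 lbf

With equal pressure on both faces, forces on the annular region cancel; the net push is pressure × rod cross-section.
Rod cross-section A_rod = π/4 × (6.13 in)² = 29.51 in^2
F = P × A_rod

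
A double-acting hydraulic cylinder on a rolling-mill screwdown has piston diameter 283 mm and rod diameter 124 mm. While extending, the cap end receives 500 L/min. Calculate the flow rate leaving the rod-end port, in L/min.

Q_out ≈ 404 L/min

Cap-side area A_cap = π/4 × (283 mm)² = 62900 mm^2
Rod-side annular area A_ann = π/4 × (283² − 124²) = 50830 mm^2
Piston speed v = Q_in/A_cap; rod-end outflow Q_out = v × A_ann = Q_in × A_ann/A_cap.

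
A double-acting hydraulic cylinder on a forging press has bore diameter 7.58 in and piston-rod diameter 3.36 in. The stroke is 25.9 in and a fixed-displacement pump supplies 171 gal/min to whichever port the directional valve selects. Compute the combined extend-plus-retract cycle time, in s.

t ≈ 3.20 s

Cap-side area A_cap = π/4 × (7.58 in)² = 45.13 in^2
Rod-side annular area A_ann = π/4 × (7.58² − 3.36²) = 36.26 in^2
t_ext = A_cap·L/Q = 1.775 s
t_ret = A_ann·L/Q = 1.426 s
t_cycle = t_ext + t_ret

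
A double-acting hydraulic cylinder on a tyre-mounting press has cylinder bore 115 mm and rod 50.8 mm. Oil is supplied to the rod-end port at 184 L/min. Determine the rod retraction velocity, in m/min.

Rod-side annular area A_ann = π/4 × (115² − 50.8²) = 8360 mm^2
Flow into the rod-end port fills the annular volume.
v = Q / A

v ≈ 22.0 m/min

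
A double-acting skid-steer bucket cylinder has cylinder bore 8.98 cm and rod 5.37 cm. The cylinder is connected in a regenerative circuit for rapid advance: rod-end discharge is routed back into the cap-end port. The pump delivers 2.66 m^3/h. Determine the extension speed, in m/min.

v ≈ 19.6 m/min

In regeneration the rod-end outflow joins the pump flow into the cap end, so the net volume the pump must supply per unit advance equals the rod cross-section area.
Rod cross-section A_rod = π/4 × (5.37 cm)² = 22.65 cm^2
v = Q_pump / A_rod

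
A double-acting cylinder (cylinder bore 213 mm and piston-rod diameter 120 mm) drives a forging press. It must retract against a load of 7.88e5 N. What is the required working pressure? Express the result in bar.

Rod-side annular area A_ann = π/4 × (213² − 120²) = 24320 mm^2
Retraction: pressure acts on the annular area.
P = F / A = 7.88e5 N / A

P ≈ 324 bar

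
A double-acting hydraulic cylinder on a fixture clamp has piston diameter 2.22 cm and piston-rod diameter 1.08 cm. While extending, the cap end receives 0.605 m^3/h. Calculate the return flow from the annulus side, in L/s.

Q_out ≈ 0.128 L/s

Cap-side area A_cap = π/4 × (2.22 cm)² = 3.871 cm^2
Rod-side annular area A_ann = π/4 × (2.22² − 1.08²) = 2.955 cm^2
Piston speed v = Q_in/A_cap; rod-end outflow Q_out = v × A_ann = Q_in × A_ann/A_cap.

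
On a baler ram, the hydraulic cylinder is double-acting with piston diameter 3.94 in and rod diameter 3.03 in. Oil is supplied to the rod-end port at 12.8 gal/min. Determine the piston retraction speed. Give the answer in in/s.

Rod-side annular area A_ann = π/4 × (3.94² − 3.03²) = 4.982 in^2
Flow into the rod-end port fills the annular volume.
v = Q / A

v ≈ 9.89 in/s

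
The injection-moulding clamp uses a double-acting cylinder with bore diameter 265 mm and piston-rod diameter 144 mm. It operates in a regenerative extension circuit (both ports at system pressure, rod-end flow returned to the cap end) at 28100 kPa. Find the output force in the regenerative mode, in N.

With equal pressure on both faces, forces on the annular region cancel; the net push is pressure × rod cross-section.
Rod cross-section A_rod = π/4 × (144 mm)² = 16290 mm^2
F = P × A_rod

F ≈ 4.58e5 N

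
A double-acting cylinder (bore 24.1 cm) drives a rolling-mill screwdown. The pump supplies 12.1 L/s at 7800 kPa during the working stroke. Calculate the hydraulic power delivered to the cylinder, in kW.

W ≈ 94.4 kW

Hydraulic power = P × Q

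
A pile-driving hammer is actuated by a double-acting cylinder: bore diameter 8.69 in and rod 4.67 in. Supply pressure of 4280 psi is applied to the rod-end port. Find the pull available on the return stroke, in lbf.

Rod-side annular area A_ann = π/4 × (8.69² − 4.67²) = 42.18 in^2
On retraction the pressure acts on the annular area (bore minus rod).
F = P × A_ann

F ≈ 1.81e5 lbf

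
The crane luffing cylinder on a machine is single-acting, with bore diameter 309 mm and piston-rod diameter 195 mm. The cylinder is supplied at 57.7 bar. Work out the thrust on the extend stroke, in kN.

Cap-side area A_cap = π/4 × (309 mm)² = 74990 mm^2
F = P × A_cap = 57.7 bar × A_cap

F ≈ 433 kN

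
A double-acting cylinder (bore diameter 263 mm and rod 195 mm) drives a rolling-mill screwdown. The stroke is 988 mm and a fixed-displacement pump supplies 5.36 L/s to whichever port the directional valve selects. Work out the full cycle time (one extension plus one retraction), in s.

Cap-side area A_cap = π/4 × (263 mm)² = 54330 mm^2
Rod-side annular area A_ann = π/4 × (263² − 195²) = 24460 mm^2
t_ext = A_cap·L/Q = 10.01 s
t_ret = A_ann·L/Q = 4.509 s
t_cycle = t_ext + t_ret

t ≈ 14.5 s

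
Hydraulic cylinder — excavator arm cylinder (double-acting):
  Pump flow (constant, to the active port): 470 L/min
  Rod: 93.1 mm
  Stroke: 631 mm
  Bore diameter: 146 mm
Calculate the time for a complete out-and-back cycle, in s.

t ≈ 2.15 s

Cap-side area A_cap = π/4 × (146 mm)² = 16740 mm^2
Rod-side annular area A_ann = π/4 × (146² − 93.1²) = 9934 mm^2
t_ext = A_cap·L/Q = 1.349 s
t_ret = A_ann·L/Q = 0.8002 s
t_cycle = t_ext + t_ret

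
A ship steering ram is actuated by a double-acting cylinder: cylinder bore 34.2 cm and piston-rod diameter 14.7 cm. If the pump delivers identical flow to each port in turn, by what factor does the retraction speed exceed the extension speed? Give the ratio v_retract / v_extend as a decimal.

v_ret/v_ext ≈ 1.23

Cap-side area A_cap = π/4 × (34.2 cm)² = 918.6 cm^2
Rod-side annular area A_ann = π/4 × (34.2² − 14.7²) = 748.9 cm^2
For equal Q, v ∝ 1/A, so v_ret/v_ext = A_cap/A_ann.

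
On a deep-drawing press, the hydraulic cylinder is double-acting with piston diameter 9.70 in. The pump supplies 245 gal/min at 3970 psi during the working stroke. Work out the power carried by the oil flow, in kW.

Hydraulic power = P × Q

W ≈ 423 kW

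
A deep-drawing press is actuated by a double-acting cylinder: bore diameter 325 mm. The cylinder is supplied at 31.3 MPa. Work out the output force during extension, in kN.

Cap-side area A_cap = π/4 × (325 mm)² = 82960 mm^2
F = P × A_cap = 31.3 MPa × A_cap

F ≈ 2600 kN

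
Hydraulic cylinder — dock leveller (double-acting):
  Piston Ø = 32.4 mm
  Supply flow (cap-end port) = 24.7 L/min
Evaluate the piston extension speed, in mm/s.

Cap-side area A_cap = π/4 × (32.4 mm)² = 824.5 mm^2
v = Q / A

v ≈ 499 mm/s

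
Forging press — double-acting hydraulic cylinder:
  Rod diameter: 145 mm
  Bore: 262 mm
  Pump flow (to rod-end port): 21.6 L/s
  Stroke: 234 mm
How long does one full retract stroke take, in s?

Rod-side annular area A_ann = π/4 × (262² − 145²) = 37400 mm^2
Swept volume V = A × L; t = V / Q = A·L / Q

t ≈ 0.405 s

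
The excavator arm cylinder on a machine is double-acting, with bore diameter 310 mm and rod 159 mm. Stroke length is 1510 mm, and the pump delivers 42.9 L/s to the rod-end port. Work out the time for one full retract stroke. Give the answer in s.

t ≈ 1.96 s

Rod-side annular area A_ann = π/4 × (310² − 159²) = 55620 mm^2
Swept volume V = A × L; t = V / Q = A·L / Q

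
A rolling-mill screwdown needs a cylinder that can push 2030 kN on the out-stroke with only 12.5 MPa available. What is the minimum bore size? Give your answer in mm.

D ≈ 455 mm

Extension force acts on the full piston face: F = P × (π/4)D².
D = √(4F / (πP)) = √(4 × 2030 kN / (π × 12.5 MPa))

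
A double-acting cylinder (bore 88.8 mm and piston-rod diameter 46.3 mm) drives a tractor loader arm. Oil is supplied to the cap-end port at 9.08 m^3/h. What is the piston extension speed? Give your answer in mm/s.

Cap-side area A_cap = π/4 × (88.8 mm)² = 6193 mm^2
v = Q / A

v ≈ 407 mm/s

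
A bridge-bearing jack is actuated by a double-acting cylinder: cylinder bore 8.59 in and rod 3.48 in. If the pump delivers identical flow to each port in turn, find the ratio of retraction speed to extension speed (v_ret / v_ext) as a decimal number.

Cap-side area A_cap = π/4 × (8.59 in)² = 57.95 in^2
Rod-side annular area A_ann = π/4 × (8.59² − 3.48²) = 48.44 in^2
For equal Q, v ∝ 1/A, so v_ret/v_ext = A_cap/A_ann.

v_ret/v_ext ≈ 1.20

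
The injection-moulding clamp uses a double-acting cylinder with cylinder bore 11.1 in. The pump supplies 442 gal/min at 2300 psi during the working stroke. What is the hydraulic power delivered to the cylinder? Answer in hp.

W ≈ 593 hp

Hydraulic power = P × Q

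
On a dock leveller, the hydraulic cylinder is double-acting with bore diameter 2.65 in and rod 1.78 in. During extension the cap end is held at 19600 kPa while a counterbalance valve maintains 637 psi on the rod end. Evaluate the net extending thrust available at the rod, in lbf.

F ≈ 13800 lbf

Cap-side area A_cap = π/4 × (2.65 in)² = 5.515 in^2
Rod-side annular area A_ann = π/4 × (2.65² − 1.78²) = 3.027 in^2
Net thrust = P_cap·A_cap − P_rod·A_ann = 15680 lbf − 1928 lbf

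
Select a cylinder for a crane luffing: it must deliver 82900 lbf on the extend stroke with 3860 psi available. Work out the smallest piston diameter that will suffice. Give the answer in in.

D ≈ 5.23 in

Extension force acts on the full piston face: F = P × (π/4)D².
D = √(4F / (πP)) = √(4 × 82900 lbf / (π × 3860 psi))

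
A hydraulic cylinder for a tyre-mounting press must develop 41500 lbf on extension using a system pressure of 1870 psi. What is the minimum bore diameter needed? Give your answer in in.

D ≈ 5.32 in

Extension force acts on the full piston face: F = P × (π/4)D².
D = √(4F / (πP)) = √(4 × 41500 lbf / (π × 1870 psi))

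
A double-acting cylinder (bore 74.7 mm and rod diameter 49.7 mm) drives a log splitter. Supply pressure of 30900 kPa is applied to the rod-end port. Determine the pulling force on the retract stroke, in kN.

Rod-side annular area A_ann = π/4 × (74.7² − 49.7²) = 2443 mm^2
On retraction the pressure acts on the annular area (bore minus rod).
F = P × A_ann

F ≈ 75.5 kN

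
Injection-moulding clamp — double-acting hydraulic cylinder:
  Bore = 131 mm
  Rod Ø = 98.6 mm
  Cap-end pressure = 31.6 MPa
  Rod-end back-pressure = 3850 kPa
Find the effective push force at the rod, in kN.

Cap-side area A_cap = π/4 × (131 mm)² = 13480 mm^2
Rod-side annular area A_ann = π/4 × (131² − 98.6²) = 5843 mm^2
Net thrust = P_cap·A_cap − P_rod·A_ann = 425.9 kN − 22.49 kN

F ≈ 403 kN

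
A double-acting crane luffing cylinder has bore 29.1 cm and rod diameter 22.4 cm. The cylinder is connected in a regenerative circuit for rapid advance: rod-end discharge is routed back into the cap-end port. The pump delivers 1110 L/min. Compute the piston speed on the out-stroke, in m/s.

In regeneration the rod-end outflow joins the pump flow into the cap end, so the net volume the pump must supply per unit advance equals the rod cross-section area.
Rod cross-section A_rod = π/4 × (22.4 cm)² = 394.1 cm^2
v = Q_pump / A_rod

v ≈ 0.469 m/s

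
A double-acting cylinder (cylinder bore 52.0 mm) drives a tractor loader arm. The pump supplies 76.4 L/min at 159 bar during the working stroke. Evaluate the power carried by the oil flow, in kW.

Hydraulic power = P × Q

W ≈ 20.2 kW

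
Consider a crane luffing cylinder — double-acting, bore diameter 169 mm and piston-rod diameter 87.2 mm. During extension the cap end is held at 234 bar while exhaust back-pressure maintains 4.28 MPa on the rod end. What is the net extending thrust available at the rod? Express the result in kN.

F ≈ 454 kN

Cap-side area A_cap = π/4 × (169 mm)² = 22430 mm^2
Rod-side annular area A_ann = π/4 × (169² − 87.2²) = 16460 mm^2
Net thrust = P_cap·A_cap − P_rod·A_ann = 524.9 kN − 70.45 kN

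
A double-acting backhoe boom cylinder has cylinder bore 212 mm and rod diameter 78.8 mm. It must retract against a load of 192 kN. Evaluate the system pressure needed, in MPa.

Rod-side annular area A_ann = π/4 × (212² − 78.8²) = 30420 mm^2
Retraction: pressure acts on the annular area.
P = F / A = 192 kN / A

P ≈ 6.31 MPa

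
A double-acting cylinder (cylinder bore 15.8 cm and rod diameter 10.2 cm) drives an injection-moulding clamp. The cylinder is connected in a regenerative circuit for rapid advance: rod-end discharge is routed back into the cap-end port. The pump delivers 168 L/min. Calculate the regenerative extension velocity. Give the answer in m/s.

In regeneration the rod-end outflow joins the pump flow into the cap end, so the net volume the pump must supply per unit advance equals the rod cross-section area.
Rod cross-section A_rod = π/4 × (10.2 cm)² = 81.71 cm^2
v = Q_pump / A_rod

v ≈ 0.343 m/s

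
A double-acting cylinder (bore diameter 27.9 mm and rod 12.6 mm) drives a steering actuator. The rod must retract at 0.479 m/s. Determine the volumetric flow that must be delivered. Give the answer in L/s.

Q ≈ 0.233 L/s

Rod-side annular area A_ann = π/4 × (27.9² − 12.6²) = 486.7 mm^2
Q = A × v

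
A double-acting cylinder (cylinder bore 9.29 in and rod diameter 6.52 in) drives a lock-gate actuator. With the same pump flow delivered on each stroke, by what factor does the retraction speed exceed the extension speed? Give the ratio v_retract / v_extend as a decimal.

Cap-side area A_cap = π/4 × (9.29 in)² = 67.78 in^2
Rod-side annular area A_ann = π/4 × (9.29² − 6.52²) = 34.40 in^2
For equal Q, v ∝ 1/A, so v_ret/v_ext = A_cap/A_ann.

v_ret/v_ext ≈ 1.97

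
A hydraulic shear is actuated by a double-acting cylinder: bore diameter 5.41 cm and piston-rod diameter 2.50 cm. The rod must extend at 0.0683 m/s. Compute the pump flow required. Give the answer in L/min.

Cap-side area A_cap = π/4 × (5.41 cm)² = 22.99 cm^2
Q = A × v

Q ≈ 9.42 L/min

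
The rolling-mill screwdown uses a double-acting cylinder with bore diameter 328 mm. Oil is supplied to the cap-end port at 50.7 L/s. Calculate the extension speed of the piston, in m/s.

Cap-side area A_cap = π/4 × (328 mm)² = 84500 mm^2
v = Q / A

v ≈ 0.600 m/s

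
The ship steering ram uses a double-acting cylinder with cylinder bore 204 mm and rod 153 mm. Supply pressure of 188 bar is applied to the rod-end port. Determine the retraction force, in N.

F ≈ 2.69e5 N

Rod-side annular area A_ann = π/4 × (204² − 153²) = 14300 mm^2
On retraction the pressure acts on the annular area (bore minus rod).
F = P × A_ann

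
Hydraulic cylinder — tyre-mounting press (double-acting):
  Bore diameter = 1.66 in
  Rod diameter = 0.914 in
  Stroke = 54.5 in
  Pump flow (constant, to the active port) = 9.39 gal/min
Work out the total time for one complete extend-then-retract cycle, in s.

t ≈ 5.54 s

Cap-side area A_cap = π/4 × (1.66 in)² = 2.164 in^2
Rod-side annular area A_ann = π/4 × (1.66² − 0.914²) = 1.508 in^2
t_ext = A_cap·L/Q = 3.263 s
t_ret = A_ann·L/Q = 2.274 s
t_cycle = t_ext + t_ret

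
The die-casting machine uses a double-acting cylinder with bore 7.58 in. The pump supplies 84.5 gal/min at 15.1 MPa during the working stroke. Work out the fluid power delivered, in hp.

W ≈ 108 hp

Hydraulic power = P × Q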